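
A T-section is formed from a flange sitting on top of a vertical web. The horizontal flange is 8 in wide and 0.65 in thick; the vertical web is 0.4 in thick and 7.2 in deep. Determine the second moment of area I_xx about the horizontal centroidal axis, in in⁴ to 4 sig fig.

I_xx ≈ 41.18 in⁴

Treat the section as a set of non-overlapping primitives; coordinates are from the bounding-box lower-left.
Flange: 8 × 0.65, A = 5.2 in², y = 7.525 in, Ī = 0.183083 in⁴.
Web: 0.4 × 7.2, A = 2.88 in², y = 3.6 in, Ī = 12.4416 in⁴.
Centroid: ȳ = ΣA·y / ΣA = 6.12599 in.
Transfer each piece to the horizontal centroidal axis using Ī + A·d² with d = y − 6.12599:
  flange: d = 1.39901 in → contributes +10.3607 in⁴
  web: d = -2.52599 in → contributes +30.8178 in⁴
Total I = 41.1785 in⁴.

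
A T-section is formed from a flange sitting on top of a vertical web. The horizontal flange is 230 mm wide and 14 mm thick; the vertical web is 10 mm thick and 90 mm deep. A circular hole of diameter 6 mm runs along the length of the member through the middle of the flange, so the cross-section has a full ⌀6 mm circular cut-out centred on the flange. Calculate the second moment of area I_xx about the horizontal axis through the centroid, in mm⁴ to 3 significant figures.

Decompose the section into non-overlapping parts with the origin at the bottom-left of its bounding rectangle.
Flange: 230 × 14, A = 3 220 mm², y = 97 mm, Ī = 52 593 mm⁴.
Web: 10 × 90, A = 900 mm², y = 45 mm, Ī = 607 500 mm⁴.
Hole (subtracted): ⌀6, A = 28.274 mm², y = 97 mm, Ī = 63.617 mm⁴.
Centroid: ȳ = ΣA·y / ΣA = 85.562 mm.
Transfer each piece to the horizontal axis through the centroid using Ī + A·d² with d = y − 85.562:
  flange: d = 11.438 mm → contributes +473 838 mm⁴
  web: d = -40.562 mm → contributes +2 088 269 mm⁴
  hole: d = 11.438 mm → contributes −3762.5 mm⁴
Total I = 2 558 345 mm⁴.

I_xx ≈ 2.56 × 10⁶ mm⁴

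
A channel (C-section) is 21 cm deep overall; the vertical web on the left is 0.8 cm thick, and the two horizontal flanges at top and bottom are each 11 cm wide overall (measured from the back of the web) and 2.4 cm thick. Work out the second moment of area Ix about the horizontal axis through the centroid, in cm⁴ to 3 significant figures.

Decompose the section into non-overlapping parts with the origin at the bottom-left of its bounding rectangle.
Web: 0.8 × 21, A = 16.8 cm², y = 10.5 cm, Ī = 617.4 cm⁴.
Top flange (beyond web): 10.2 × 2.4, A = 24.48 cm², y = 19.8 cm, Ī = 11.75 cm⁴.
Bottom flange (beyond web): 10.2 × 2.4, A = 24.48 cm², y = 1.2 cm, Ī = 11.75 cm⁴.
By symmetry the centroid is at mid-height, ȳ = 10.5 cm.
Transfer each piece to the horizontal axis through the centroid using Ī + A·d² with d = y − 10.5:
  web: d = 0 cm → contributes +617.4 cm⁴
  top flange (beyond web): d = 9.3 cm → contributes +2 129 cm⁴
  bottom flange (beyond web): d = -9.3 cm → contributes +2 129 cm⁴
Total I = 4875.5 cm⁴.

Ix ≈ 4880 cm⁴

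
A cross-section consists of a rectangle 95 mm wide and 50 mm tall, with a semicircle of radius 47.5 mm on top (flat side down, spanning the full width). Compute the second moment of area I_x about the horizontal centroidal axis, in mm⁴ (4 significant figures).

I_x ≈ 5.688 × 10⁶ mm⁴

Break the section into simple shapes (no overlaps), measuring from the bottom-left corner of the bounding box.
Rectangular body: 95 × 50, A = 4 750 mm², y = 25 mm, Ī = 989 583 mm⁴.
Semicircular cap: semicircle r = 47.5, A = 3544.11 mm², y = 70.1596 mm, Ī = 558 736 mm⁴.
Centroid: ȳ = ΣA·y / ΣA = 44.2969 mm.
Transfer each piece to the horizontal centroidal axis using Ī + A·d² with d = y − 44.2969:
  rectangular body: d = -19.2969 mm → contributes +2 758 344 mm⁴
  semicircular cap: d = 25.8627 mm → contributes +2 929 321 mm⁴
Total I = 5 687 664 mm⁴.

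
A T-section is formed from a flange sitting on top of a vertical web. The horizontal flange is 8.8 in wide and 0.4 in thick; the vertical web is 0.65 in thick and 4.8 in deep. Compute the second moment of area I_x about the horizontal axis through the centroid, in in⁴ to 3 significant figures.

Break the section into simple shapes (no overlaps), measuring from the bottom-left corner of the bounding box.
Flange: 8.8 × 0.4, A = 3.52 in², y = 5 in, Ī = 0.046933 in⁴.
Web: 0.65 × 4.8, A = 3.12 in², y = 2.4 in, Ī = 5.9904 in⁴.
Centroid: ȳ = ΣA·y / ΣA = 3.7783 in.
Transfer each piece to the horizontal axis through the centroid using Ī + A·d² with d = y − 3.7783:
  flange: d = 1.2217 in → contributes +5.3006 in⁴
  web: d = -1.3783 in → contributes +11.918 in⁴
Total I = 17.218 in⁴.

I_x ≈ 17.2 in⁴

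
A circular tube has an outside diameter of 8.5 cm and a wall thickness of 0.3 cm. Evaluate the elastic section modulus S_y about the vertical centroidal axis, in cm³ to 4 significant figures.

Break the section into simple shapes (no overlaps), measuring from the bottom-left corner of the bounding box.
Outer circle: ⌀8.5, A = 56.745 cm², x = 4.25 cm, Ī = 256.239 cm⁴.
Bore (subtracted): ⌀7.9, A = 49.0167 cm², x = 4.25 cm, Ī = 191.196 cm⁴.
By symmetry the centroid is at mid-width, x̄ = 4.25 cm.
All pieces are centred on the vertical centroidal axis, so I = ΣĪ (holes subtracted) = 65.0435 cm⁴.
Extreme fibre distance c = 4.25 cm; S = I/c = 15.3043 cm³.

S_y ≈ 15.30 cm³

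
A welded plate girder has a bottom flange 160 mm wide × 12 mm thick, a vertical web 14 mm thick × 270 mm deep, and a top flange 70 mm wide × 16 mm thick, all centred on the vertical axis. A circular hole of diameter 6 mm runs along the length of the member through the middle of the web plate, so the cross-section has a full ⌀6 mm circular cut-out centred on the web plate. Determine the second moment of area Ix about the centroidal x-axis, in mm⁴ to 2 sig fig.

Split into non-overlapping primitives; take the origin at the lower-left of the bounding box.
Bottom plate: 160 × 12, A = 1 920 mm², y = 6 mm, Ī = 23 040 mm⁴.
Web plate: 14 × 270, A = 3 780 mm², y = 147 mm, Ī = 22 963 500 mm⁴.
Top plate: 70 × 16, A = 1 120 mm², y = 290 mm, Ī = 23 893 mm⁴.
Hole (subtracted): ⌀6, A = 28.27 mm², y = 147 mm, Ī = 63.62 mm⁴.
Centroid: ȳ = ΣA·y / ΣA = 130.7 mm.
Transfer each piece to the centroidal x-axis using Ī + A·d² with d = y − 130.7:
  bottom plate: d = -124.7 mm → contributes +29 889 446 mm⁴
  web plate: d = 16.28 mm → contributes +23 965 177 mm⁴
  top plate: d = 159.3 mm → contributes +28 437 938 mm⁴
  hole: d = 16.28 mm → contributes −7 556 mm⁴
Total I = 82 285 004 mm⁴.

Ix ≈ 8.2 × 10⁷ mm⁴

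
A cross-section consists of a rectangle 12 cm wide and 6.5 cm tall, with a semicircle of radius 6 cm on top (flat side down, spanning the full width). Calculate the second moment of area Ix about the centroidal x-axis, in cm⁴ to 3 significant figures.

Ix ≈ 1520 cm⁴

Break the section into simple shapes (no overlaps), measuring from the bottom-left corner of the bounding box.
Rectangular body: 12 × 6.5, A = 78 cm², y = 3.25 cm, Ī = 274.63 cm⁴.
Semicircular cap: semicircle r = 6, A = 56.549 cm², y = 9.0465 cm, Ī = 142.25 cm⁴.
Centroid: ȳ = ΣA·y / ΣA = 5.6862 cm.
Transfer each piece to the centroidal x-axis using Ī + A·d² with d = y − 5.6862:
  rectangular body: d = -2.4362 cm → contributes +737.55 cm⁴
  semicircular cap: d = 3.3603 cm → contributes +780.78 cm⁴
Total I = 1518.3 cm⁴.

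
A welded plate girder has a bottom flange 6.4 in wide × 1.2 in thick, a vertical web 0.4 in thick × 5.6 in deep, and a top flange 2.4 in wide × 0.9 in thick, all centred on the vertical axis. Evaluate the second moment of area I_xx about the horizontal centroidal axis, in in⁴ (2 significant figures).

Split into non-overlapping primitives; take the origin at the lower-left of the bounding box.
Bottom plate: 6.4 × 1.2, A = 7.68 in², y = 0.6 in, Ī = 0.9216 in⁴.
Web plate: 0.4 × 5.6, A = 2.24 in², y = 4 in, Ī = 5.854 in⁴.
Top plate: 2.4 × 0.9, A = 2.16 in², y = 7.25 in, Ī = 0.1458 in⁴.
Centroid: ȳ = ΣA·y / ΣA = 2.42 in.
Transfer each piece to the horizontal centroidal axis using Ī + A·d² with d = y − 2.42:
  bottom plate: d = -1.82 in → contributes +26.35 in⁴
  web plate: d = 1.58 in → contributes +11.45 in⁴
  top plate: d = 4.83 in → contributes +50.55 in⁴
Total I = 88.34 in⁴.

I_xx ≈ 88 in⁴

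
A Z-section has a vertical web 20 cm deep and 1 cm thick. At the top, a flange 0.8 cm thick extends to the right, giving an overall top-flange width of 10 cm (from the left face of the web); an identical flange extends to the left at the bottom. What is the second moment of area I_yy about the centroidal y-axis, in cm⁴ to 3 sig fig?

I_yy ≈ 459 cm⁴

Decompose the section into non-overlapping parts with the origin at the bottom-left of its bounding rectangle.
Web: 1 × 20, A = 20 cm², x = 9.5 cm, Ī = 1.6667 cm⁴.
Top flange (beyond web): 9 × 0.8, A = 7.2 cm², x = 14.5 cm, Ī = 48.6 cm⁴.
Bottom flange (beyond web): 9 × 0.8, A = 7.2 cm², x = 4.5 cm, Ī = 48.6 cm⁴.
Centroid: x̄ = ΣA·x / ΣA = 9.5 cm.
Transfer each piece to the centroidal y-axis using Ī + A·d² with d = x − 9.5:
  web: d = 0 cm → contributes +1.6667 cm⁴
  top flange (beyond web): d = 5 cm → contributes +228.6 cm⁴
  bottom flange (beyond web): d = -5 cm → contributes +228.6 cm⁴
Total I = 458.87 cm⁴.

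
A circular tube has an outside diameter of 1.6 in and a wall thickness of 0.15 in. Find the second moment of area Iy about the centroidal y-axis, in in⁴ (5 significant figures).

Break the section into simple shapes (no overlaps), measuring from the bottom-left corner of the bounding box.
Outer circle: ⌀1.6, A = 2.010619 in², x = 0.8 in, Ī = 0.3216991 in⁴.
Bore (subtracted): ⌀1.3, A = 1.327323 in², x = 0.8 in, Ī = 0.1401985 in⁴.
By symmetry the centroid is at mid-width, x̄ = 0.8 in.
All pieces are centred on the centroidal y-axis, so I = ΣĪ (holes subtracted) = 0.1815006 in⁴.

Iy ≈ 0.18150 in⁴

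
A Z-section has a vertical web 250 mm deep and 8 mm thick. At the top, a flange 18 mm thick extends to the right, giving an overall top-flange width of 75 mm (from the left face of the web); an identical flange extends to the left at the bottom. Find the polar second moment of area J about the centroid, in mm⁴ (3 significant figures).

J ≈ 4.72 × 10⁷ mm⁴

Break the section into simple shapes (no overlaps), measuring from the bottom-left corner of the bounding box.
Web: 8 × 250, A = 2 000 mm², y = 125 mm, Ī = 10 416 667 mm⁴.
Top flange (beyond web): 67 × 18, A = 1 206 mm², y = 241 mm, Ī = 32 562 mm⁴.
Bottom flange (beyond web): 67 × 18, A = 1 206 mm², y = 9 mm, Ī = 32 562 mm⁴.
Centroid: ȳ = ΣA·y / ΣA = 125 mm.
Transfer each piece to the centroidal x-axis using Ī + A·d² with d = y − 125:
  web: d = 0 mm → contributes +10 416 667 mm⁴
  top flange (beyond web): d = 116 mm → contributes +16 260 498 mm⁴
  bottom flange (beyond web): d = -116 mm → contributes +16 260 498 mm⁴
Total I = 42 937 663 mm⁴.
For the y-axis: x̄ = 71 mm.
Repeating about the centroidal y-axis gives I_y = 4 304 831 mm⁴.
Polar second moment: J = I_x + I_y = 47 242 493 mm⁴.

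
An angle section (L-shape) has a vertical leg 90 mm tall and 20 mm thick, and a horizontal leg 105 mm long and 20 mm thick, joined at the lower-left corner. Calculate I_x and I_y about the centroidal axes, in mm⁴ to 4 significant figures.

Decompose the section into non-overlapping parts with the origin at the bottom-left of its bounding rectangle.
Vertical leg: 20 × 90, A = 1 800 mm², y = 45 mm, Ī = 1 215 000 mm⁴.
Horizontal leg (remainder): 85 × 20, A = 1 700 mm², y = 10 mm, Ī = 56666.7 mm⁴.
Centroid: ȳ = ΣA·y / ΣA = 28 mm.
Transfer each piece to the centroidal x-axis using Ī + A·d² with d = y − 28:
  vertical leg: d = 17 mm → contributes +1 735 200 mm⁴
  horizontal leg (remainder): d = -18 mm → contributes +607 467 mm⁴
Total I = 2 342 667 mm⁴.
For the y-axis: x̄ = 35.5 mm.
Repeating about the centroidal y-axis gives I_y = 3 493 292 mm⁴.

I_x ≈ 2.343 × 10⁶ mm⁴, I_y ≈ 3.493 × 10⁶ mm⁴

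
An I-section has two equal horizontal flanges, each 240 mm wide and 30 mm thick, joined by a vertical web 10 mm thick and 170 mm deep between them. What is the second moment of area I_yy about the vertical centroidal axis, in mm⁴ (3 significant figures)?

I_yy ≈ 6.91 × 10⁷ mm⁴

Decompose the section into non-overlapping parts with the origin at the bottom-left of its bounding rectangle.
Bottom flange: 240 × 30, A = 7 200 mm², x = 120 mm, Ī = 34 560 000 mm⁴.
Web: 10 × 170, A = 1 700 mm², x = 120 mm, Ī = 14 167 mm⁴.
Top flange: 240 × 30, A = 7 200 mm², x = 120 mm, Ī = 34 560 000 mm⁴.
By symmetry the centroid is at mid-width, x̄ = 120 mm.
All pieces are centred on the vertical centroidal axis, so I = ΣĪ = 69 134 167 mm⁴.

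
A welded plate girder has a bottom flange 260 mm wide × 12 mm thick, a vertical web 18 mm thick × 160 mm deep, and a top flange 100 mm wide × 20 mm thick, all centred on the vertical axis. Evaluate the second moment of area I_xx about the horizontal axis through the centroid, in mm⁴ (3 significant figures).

Treat the section as a set of non-overlapping primitives; coordinates are from the bounding-box lower-left.
Bottom plate: 260 × 12, A = 3 120 mm², y = 6 mm, Ī = 37 440 mm⁴.
Web plate: 18 × 160, A = 2 880 mm², y = 92 mm, Ī = 6 144 000 mm⁴.
Top plate: 100 × 20, A = 2 000 mm², y = 182 mm, Ī = 66 667 mm⁴.
Centroid: ȳ = ΣA·y / ΣA = 80.96 mm.
Transfer each piece to the horizontal axis through the centroid using Ī + A·d² with d = y − 80.96:
  bottom plate: d = -74.96 mm → contributes +17 568 725 mm⁴
  web plate: d = 11.04 mm → contributes +6 495 019 mm⁴
  top plate: d = 101.04 mm → contributes +20 484 830 mm⁴
Total I = 44 548 574 mm⁴.

I_xx ≈ 4.45 × 10⁷ mm⁴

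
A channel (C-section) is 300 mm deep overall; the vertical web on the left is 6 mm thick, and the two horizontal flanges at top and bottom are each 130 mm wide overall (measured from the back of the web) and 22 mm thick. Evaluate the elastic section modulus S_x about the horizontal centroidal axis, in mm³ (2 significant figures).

Treat the section as a set of non-overlapping primitives; coordinates are from the bounding-box lower-left.
Web: 6 × 300, A = 1 800 mm², y = 150 mm, Ī = 13 500 000 mm⁴.
Top flange (beyond web): 124 × 22, A = 2 728 mm², y = 289 mm, Ī = 110 029 mm⁴.
Bottom flange (beyond web): 124 × 22, A = 2 728 mm², y = 11 mm, Ī = 110 029 mm⁴.
By symmetry the centroid is at mid-height, ȳ = 150 mm.
Transfer each piece to the horizontal centroidal axis using Ī + A·d² with d = y − 150:
  web: d = 0 mm → contributes +13 500 000 mm⁴
  top flange (beyond web): d = 139 mm → contributes +52 817 717 mm⁴
  bottom flange (beyond web): d = -139 mm → contributes +52 817 717 mm⁴
Total I = 119 135 435 mm⁴.
Extreme fibre distance c = 150 mm; S = I/c = 794 236 mm³.

S_x ≈ 7.9 × 10⁵ mm³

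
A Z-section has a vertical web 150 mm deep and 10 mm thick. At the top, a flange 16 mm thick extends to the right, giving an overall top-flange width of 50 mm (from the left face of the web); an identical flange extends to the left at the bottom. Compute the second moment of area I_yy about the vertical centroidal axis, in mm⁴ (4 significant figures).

Break the section into simple shapes (no overlaps), measuring from the bottom-left corner of the bounding box.
Web: 10 × 150, A = 1 500 mm², x = 45 mm, Ī = 12 500 mm⁴.
Top flange (beyond web): 40 × 16, A = 640 mm², x = 70 mm, Ī = 85333.3 mm⁴.
Bottom flange (beyond web): 40 × 16, A = 640 mm², x = 20 mm, Ī = 85333.3 mm⁴.
Centroid: x̄ = ΣA·x / ΣA = 45 mm.
Transfer each piece to the vertical centroidal axis using Ī + A·d² with d = x − 45:
  web: d = 0 mm → contributes +12 500 mm⁴
  top flange (beyond web): d = 25 mm → contributes +485 333 mm⁴
  bottom flange (beyond web): d = -25 mm → contributes +485 333 mm⁴
Total I = 983 167 mm⁴.

I_yy ≈ 9.832 × 10⁵ mm⁴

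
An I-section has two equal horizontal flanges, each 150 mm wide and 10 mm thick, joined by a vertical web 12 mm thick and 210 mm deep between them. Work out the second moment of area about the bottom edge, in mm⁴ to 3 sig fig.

I_base ≈ 1.19 × 10⁸ mm⁴

Decompose the section into non-overlapping parts with the origin at the bottom-left of its bounding rectangle.
Bottom flange: 150 × 10, A = 1 500 mm², y = 5 mm, Ī = 12 500 mm⁴.
Web: 12 × 210, A = 2 520 mm², y = 115 mm, Ī = 9 261 000 mm⁴.
Top flange: 150 × 10, A = 1 500 mm², y = 225 mm, Ī = 12 500 mm⁴.
Transfer each piece to the bottom edge using Ī + A·d² with d = y − 0:
  bottom flange: d = 5 mm → contributes +50 000 mm⁴
  web: d = 115 mm → contributes +42 588 000 mm⁴
  top flange: d = 225 mm → contributes +75 950 000 mm⁴
Total I = 118 588 000 mm⁴.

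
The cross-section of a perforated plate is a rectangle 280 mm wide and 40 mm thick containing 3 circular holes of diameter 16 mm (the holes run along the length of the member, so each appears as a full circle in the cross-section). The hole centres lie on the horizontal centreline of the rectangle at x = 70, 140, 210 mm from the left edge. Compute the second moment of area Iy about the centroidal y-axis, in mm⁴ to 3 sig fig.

Iy ≈ 7.12 × 10⁷ mm⁴

Break the section into simple shapes (no overlaps), measuring from the bottom-left corner of the bounding box.
Plate: 280 × 40, A = 11 200 mm², x = 140 mm, Ī = 73 173 333 mm⁴.
Hole 1 (subtracted): ⌀16, A = 201.06 mm², x = 70 mm, Ī = 3 217 mm⁴.
Hole 2 (subtracted): ⌀16, A = 201.06 mm², x = 140 mm, Ī = 3 217 mm⁴.
Hole 3 (subtracted): ⌀16, A = 201.06 mm², x = 210 mm, Ī = 3 217 mm⁴.
By symmetry the centroid is at mid-width, x̄ = 140 mm.
Transfer each piece to the centroidal y-axis using Ī + A·d² with d = x − 140:
  plate: d = 0 mm → contributes +73 173 333 mm⁴
  hole 1: d = -70 mm → contributes −988 420 mm⁴
  hole 2: d = 0 mm → contributes −3 217 mm⁴
  hole 3: d = 70 mm → contributes −988 420 mm⁴
Total I = 71 193 275 mm⁴.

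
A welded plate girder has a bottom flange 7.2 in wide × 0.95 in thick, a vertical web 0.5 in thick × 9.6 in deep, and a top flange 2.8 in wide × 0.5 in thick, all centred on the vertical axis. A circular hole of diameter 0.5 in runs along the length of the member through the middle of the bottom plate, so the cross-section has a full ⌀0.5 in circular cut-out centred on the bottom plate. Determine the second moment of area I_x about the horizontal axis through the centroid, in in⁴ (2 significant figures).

Split into non-overlapping primitives; take the origin at the lower-left of the bounding box.
Bottom plate: 7.2 × 0.95, A = 6.84 in², y = 0.475 in, Ī = 0.5144 in⁴.
Web plate: 0.5 × 9.6, A = 4.8 in², y = 5.75 in, Ī = 36.86 in⁴.
Top plate: 2.8 × 0.5, A = 1.4 in², y = 10.8 in, Ī = 0.02917 in⁴.
Hole (subtracted): ⌀0.5, A = 0.1963 in², y = 0.475 in, Ī = 0.003068 in⁴.
Centroid: ȳ = ΣA·y / ΣA = 3.572 in.
Transfer each piece to the horizontal axis through the centroid using Ī + A·d² with d = y − 3.572:
  bottom plate: d = -3.097 in → contributes +66.11 in⁴
  web plate: d = 2.178 in → contributes +59.64 in⁴
  top plate: d = 7.228 in → contributes +73.17 in⁴
  hole: d = -3.097 in → contributes −1.886 in⁴
Total I = 197 in⁴.

I_x ≈ 200 in⁴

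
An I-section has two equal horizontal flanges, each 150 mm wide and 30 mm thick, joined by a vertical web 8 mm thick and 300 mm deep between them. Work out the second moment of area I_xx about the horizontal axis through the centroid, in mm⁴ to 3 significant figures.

Split into non-overlapping primitives; take the origin at the lower-left of the bounding box.
Bottom flange: 150 × 30, A = 4 500 mm², y = 15 mm, Ī = 337 500 mm⁴.
Web: 8 × 300, A = 2 400 mm², y = 180 mm, Ī = 18 000 000 mm⁴.
Top flange: 150 × 30, A = 4 500 mm², y = 345 mm, Ī = 337 500 mm⁴.
By symmetry the centroid is at mid-height, ȳ = 180 mm.
Transfer each piece to the horizontal axis through the centroid using Ī + A·d² with d = y − 180:
  bottom flange: d = -165 mm → contributes +122 850 000 mm⁴
  web: d = 0 mm → contributes +18 000 000 mm⁴
  top flange: d = 165 mm → contributes +122 850 000 mm⁴
Total I = 263 700 000 mm⁴.

I_xx ≈ 2.64 × 10⁸ mm⁴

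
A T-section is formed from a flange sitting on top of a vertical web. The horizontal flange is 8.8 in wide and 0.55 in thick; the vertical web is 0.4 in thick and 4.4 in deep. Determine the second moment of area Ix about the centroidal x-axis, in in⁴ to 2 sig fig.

Treat the section as a set of non-overlapping primitives; coordinates are from the bounding-box lower-left.
Flange: 8.8 × 0.55, A = 4.84 in², y = 4.675 in, Ī = 0.122 in⁴.
Web: 0.4 × 4.4, A = 1.76 in², y = 2.2 in, Ī = 2.839 in⁴.
Centroid: ȳ = ΣA·y / ΣA = 4.015 in.
Transfer each piece to the centroidal x-axis using Ī + A·d² with d = y − 4.015:
  flange: d = 0.66 in → contributes +2.23 in⁴
  web: d = -1.815 in → contributes +8.637 in⁴
Total I = 10.87 in⁴.

Ix ≈ 11 in⁴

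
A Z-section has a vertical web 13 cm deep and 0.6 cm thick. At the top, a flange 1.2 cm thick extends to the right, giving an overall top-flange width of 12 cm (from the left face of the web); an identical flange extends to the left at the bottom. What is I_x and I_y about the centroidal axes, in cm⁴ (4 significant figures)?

I_x ≈ 1066 cm⁴, I_y ≈ 1282 cm⁴

Break the section into simple shapes (no overlaps), measuring from the bottom-left corner of the bounding box.
Web: 0.6 × 13, A = 7.8 cm², y = 6.5 cm, Ī = 109.85 cm⁴.
Top flange (beyond web): 11.4 × 1.2, A = 13.68 cm², y = 12.4 cm, Ī = 1.6416 cm⁴.
Bottom flange (beyond web): 11.4 × 1.2, A = 13.68 cm², y = 0.6 cm, Ī = 1.6416 cm⁴.
Centroid: ȳ = ΣA·y / ΣA = 6.5 cm.
Transfer each piece to the centroidal x-axis using Ī + A·d² with d = y − 6.5:
  web: d = 0 cm → contributes +109.85 cm⁴
  top flange (beyond web): d = 5.9 cm → contributes +477.842 cm⁴
  bottom flange (beyond web): d = -5.9 cm → contributes +477.842 cm⁴
Total I = 1065.53 cm⁴.
For the y-axis: x̄ = 11.7 cm.
Repeating about the centroidal y-axis gives I_y = 1281.5 cm⁴.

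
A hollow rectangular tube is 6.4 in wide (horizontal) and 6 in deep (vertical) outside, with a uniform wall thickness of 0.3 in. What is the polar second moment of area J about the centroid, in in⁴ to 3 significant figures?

J ≈ 82.4 in⁴

Split into non-overlapping primitives; take the origin at the lower-left of the bounding box.
Outer rectangle: 6.4 × 6, A = 38.4 in², y = 3 in, Ī = 115.2 in⁴.
Inner void (subtracted): 5.8 × 5.4, A = 31.32 in², y = 3 in, Ī = 76.108 in⁴.
By symmetry the centroid is at mid-height, ȳ = 3 in.
All pieces are centred on the centroidal x-axis, so I = ΣĪ (holes subtracted) = 39.092 in⁴.
Repeating about the centroidal y-axis gives I_y = 43.272 in⁴.
Polar second moment: J = I_x + I_y = 82.364 in⁴.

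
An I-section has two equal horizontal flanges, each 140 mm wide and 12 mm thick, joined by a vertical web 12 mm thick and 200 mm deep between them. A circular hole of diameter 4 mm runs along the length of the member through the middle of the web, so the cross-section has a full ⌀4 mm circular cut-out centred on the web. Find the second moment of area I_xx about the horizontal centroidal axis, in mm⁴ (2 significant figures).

I_xx ≈ 4.6 × 10⁷ mm⁴

Split into non-overlapping primitives; take the origin at the lower-left of the bounding box.
Bottom flange: 140 × 12, A = 1 680 mm², y = 6 mm, Ī = 20 160 mm⁴.
Web: 12 × 200, A = 2 400 mm², y = 112 mm, Ī = 8 000 000 mm⁴.
Top flange: 140 × 12, A = 1 680 mm², y = 218 mm, Ī = 20 160 mm⁴.
Hole (subtracted): ⌀4, A = 12.57 mm², y = 112 mm, Ī = 12.57 mm⁴.
By symmetry the centroid is at mid-height, ȳ = 112 mm.
Transfer each piece to the horizontal centroidal axis using Ī + A·d² with d = y − 112:
  bottom flange: d = -106 mm → contributes +18 896 640 mm⁴
  web: d = 0 mm → contributes +8 000 000 mm⁴
  top flange: d = 106 mm → contributes +18 896 640 mm⁴
  hole: d = 0 mm → contributes −12.57 mm⁴
Total I = 45 793 267 mm⁴.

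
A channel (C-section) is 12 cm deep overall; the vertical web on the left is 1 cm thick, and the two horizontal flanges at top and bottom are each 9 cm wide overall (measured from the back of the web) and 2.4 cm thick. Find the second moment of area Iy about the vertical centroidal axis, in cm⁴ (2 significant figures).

Treat the section as a set of non-overlapping primitives; coordinates are from the bounding-box lower-left.
Web: 1 × 12, A = 12 cm², x = 0.5 cm, Ī = 1 cm⁴.
Top flange (beyond web): 8 × 2.4, A = 19.2 cm², x = 5 cm, Ī = 102.4 cm⁴.
Bottom flange (beyond web): 8 × 2.4, A = 19.2 cm², x = 5 cm, Ī = 102.4 cm⁴.
Centroid: x̄ = ΣA·x / ΣA = 3.929 cm.
Transfer each piece to the vertical centroidal axis using Ī + A·d² with d = x − 3.929:
  web: d = -3.429 cm → contributes +142.1 cm⁴
  top flange (beyond web): d = 1.071 cm → contributes +124.4 cm⁴
  bottom flange (beyond web): d = 1.071 cm → contributes +124.4 cm⁴
Total I = 390.9 cm⁴.

Iy ≈ 390 cm⁴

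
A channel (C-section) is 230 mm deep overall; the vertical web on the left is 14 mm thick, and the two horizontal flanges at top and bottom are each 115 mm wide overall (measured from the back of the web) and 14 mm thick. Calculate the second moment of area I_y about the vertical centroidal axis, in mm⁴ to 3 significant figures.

Treat the section as a set of non-overlapping primitives; coordinates are from the bounding-box lower-left.
Web: 14 × 230, A = 3 220 mm², x = 7 mm, Ī = 52 593 mm⁴.
Top flange (beyond web): 101 × 14, A = 1 414 mm², x = 64.5 mm, Ī = 1 202 018 mm⁴.
Bottom flange (beyond web): 101 × 14, A = 1 414 mm², x = 64.5 mm, Ī = 1 202 018 mm⁴.
Centroid: x̄ = ΣA·x / ΣA = 33.887 mm.
Transfer each piece to the vertical centroidal axis using Ī + A·d² with d = x − 33.887:
  web: d = -26.887 mm → contributes +2 380 292 mm⁴
  top flange (beyond web): d = 30.613 mm → contributes +2 527 193 mm⁴
  bottom flange (beyond web): d = 30.613 mm → contributes +2 527 193 mm⁴
Total I = 7 434 678 mm⁴.

I_y ≈ 7.43 × 10⁶ mm⁴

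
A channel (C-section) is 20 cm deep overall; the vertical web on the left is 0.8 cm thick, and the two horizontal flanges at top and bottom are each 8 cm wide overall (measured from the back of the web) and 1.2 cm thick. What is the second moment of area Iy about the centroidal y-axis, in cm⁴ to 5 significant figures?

Break the section into simple shapes (no overlaps), measuring from the bottom-left corner of the bounding box.
Web: 0.8 × 20, A = 16 cm², x = 0.4 cm, Ī = 0.8533333 cm⁴.
Top flange (beyond web): 7.2 × 1.2, A = 8.64 cm², x = 4.4 cm, Ī = 37.3248 cm⁴.
Bottom flange (beyond web): 7.2 × 1.2, A = 8.64 cm², x = 4.4 cm, Ī = 37.3248 cm⁴.
Centroid: x̄ = ΣA·x / ΣA = 2.476923 cm.
Transfer each piece to the centroidal y-axis using Ī + A·d² with d = x − 2.476923:
  web: d = -2.076923 cm → contributes +69.87108 cm⁴
  top flange (beyond web): d = 1.923077 cm → contributes +69.27746 cm⁴
  bottom flange (beyond web): d = 1.923077 cm → contributes +69.27746 cm⁴
Total I = 208.426 cm⁴.

Iy ≈ 208.43 cm⁴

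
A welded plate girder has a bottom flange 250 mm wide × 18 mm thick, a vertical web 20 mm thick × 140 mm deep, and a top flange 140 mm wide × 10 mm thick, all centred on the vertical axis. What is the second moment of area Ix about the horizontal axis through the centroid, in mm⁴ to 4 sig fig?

Treat the section as a set of non-overlapping primitives; coordinates are from the bounding-box lower-left.
Bottom plate: 250 × 18, A = 4 500 mm², y = 9 mm, Ī = 121 500 mm⁴.
Web plate: 20 × 140, A = 2 800 mm², y = 88 mm, Ī = 4 573 333 mm⁴.
Top plate: 140 × 10, A = 1 400 mm², y = 163 mm, Ī = 11666.7 mm⁴.
Centroid: ȳ = ΣA·y / ΣA = 59.2069 mm.
Transfer each piece to the horizontal axis through the centroid using Ī + A·d² with d = y − 59.2069:
  bottom plate: d = -50.2069 mm → contributes +11 464 796 mm⁴
  web plate: d = 28.7931 mm → contributes +6 894 653 mm⁴
  top plate: d = 103.793 mm → contributes +15 093 878 mm⁴
Total I = 33 453 328 mm⁴.

Ix ≈ 3.345 × 10⁷ mm⁴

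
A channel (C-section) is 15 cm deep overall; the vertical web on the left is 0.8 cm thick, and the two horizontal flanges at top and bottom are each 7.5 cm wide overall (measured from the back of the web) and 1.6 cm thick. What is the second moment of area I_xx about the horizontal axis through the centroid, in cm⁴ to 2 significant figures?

Break the section into simple shapes (no overlaps), measuring from the bottom-left corner of the bounding box.
Web: 0.8 × 15, A = 12 cm², y = 7.5 cm, Ī = 225 cm⁴.
Top flange (beyond web): 6.7 × 1.6, A = 10.72 cm², y = 14.2 cm, Ī = 2.287 cm⁴.
Bottom flange (beyond web): 6.7 × 1.6, A = 10.72 cm², y = 0.8 cm, Ī = 2.287 cm⁴.
By symmetry the centroid is at mid-height, ȳ = 7.5 cm.
Transfer each piece to the horizontal axis through the centroid using Ī + A·d² with d = y − 7.5:
  web: d = 0 cm → contributes +225 cm⁴
  top flange (beyond web): d = 6.7 cm → contributes +483.5 cm⁴
  bottom flange (beyond web): d = -6.7 cm → contributes +483.5 cm⁴
Total I = 1 192 cm⁴.

I_xx ≈ 1200 cm⁴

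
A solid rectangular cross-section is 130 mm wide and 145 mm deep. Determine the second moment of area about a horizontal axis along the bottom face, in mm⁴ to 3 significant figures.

The section: 130 × 145, A = 18 850 mm², y = 72.5 mm, Ī = 33 026 771 mm⁴.
Transfer it to the base of the section using Ī + A·d² with d = y − 0:
  the section: d = 72.5 mm → contributes +132 107 083 mm⁴
Total I = 132 107 083 mm⁴.

I_base ≈ 1.32 × 10⁸ mm⁴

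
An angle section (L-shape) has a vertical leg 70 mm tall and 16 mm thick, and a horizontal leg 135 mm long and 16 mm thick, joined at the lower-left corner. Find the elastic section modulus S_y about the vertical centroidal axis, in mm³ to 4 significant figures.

Split into non-overlapping primitives; take the origin at the lower-left of the bounding box.
Vertical leg: 16 × 70, A = 1 120 mm², x = 8 mm, Ī = 23893.3 mm⁴.
Horizontal leg (remainder): 119 × 16, A = 1 904 mm², x = 75.5 mm, Ī = 2 246 879 mm⁴.
Centroid: x̄ = ΣA·x / ΣA = 50.5 mm.
Transfer each piece to the vertical centroidal axis using Ī + A·d² with d = x − 50.5:
  vertical leg: d = -42.5 mm → contributes +2 046 893 mm⁴
  horizontal leg (remainder): d = 25 mm → contributes +3 436 879 mm⁴
Total I = 5 483 772 mm⁴.
Extreme fibre distance c = 84.5 mm; S = I/c = 64896.7 mm³.

S_y ≈ 6.490 × 10⁴ mm³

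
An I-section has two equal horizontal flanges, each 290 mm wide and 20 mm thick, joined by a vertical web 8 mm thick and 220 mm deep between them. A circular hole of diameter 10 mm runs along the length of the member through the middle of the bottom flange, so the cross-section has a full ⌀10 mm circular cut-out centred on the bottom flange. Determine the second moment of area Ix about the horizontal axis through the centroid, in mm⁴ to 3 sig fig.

Ix ≈ 1.73 × 10⁸ mm⁴

Split into non-overlapping primitives; take the origin at the lower-left of the bounding box.
Bottom flange: 290 × 20, A = 5 800 mm², y = 10 mm, Ī = 193 333 mm⁴.
Web: 8 × 220, A = 1 760 mm², y = 130 mm, Ī = 7 098 667 mm⁴.
Top flange: 290 × 20, A = 5 800 mm², y = 250 mm, Ī = 193 333 mm⁴.
Hole (subtracted): ⌀10, A = 78.54 mm², y = 10 mm, Ī = 490.87 mm⁴.
Centroid: ȳ = ΣA·y / ΣA = 130.71 mm.
Transfer each piece to the horizontal axis through the centroid using Ī + A·d² with d = y − 130.71:
  bottom flange: d = -120.71 mm → contributes +84 704 044 mm⁴
  web: d = -0.70962 mm → contributes +7 099 553 mm⁴
  top flange: d = 119.29 mm → contributes +82 728 464 mm⁴
  hole: d = -120.71 mm → contributes −1 144 880 mm⁴
Total I = 173 387 181 mm⁴.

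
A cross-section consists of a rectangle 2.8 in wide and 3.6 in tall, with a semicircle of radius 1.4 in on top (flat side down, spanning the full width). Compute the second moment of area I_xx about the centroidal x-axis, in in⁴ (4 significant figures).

I_xx ≈ 24.83 in⁴

Decompose the section into non-overlapping parts with the origin at the bottom-left of its bounding rectangle.
Rectangular body: 2.8 × 3.6, A = 10.08 in², y = 1.8 in, Ī = 10.8864 in⁴.
Semicircular cap: semicircle r = 1.4, A = 3.07876 in², y = 4.19418 in, Ī = 0.421642 in⁴.
Centroid: ȳ = ΣA·y / ΣA = 2.36017 in.
Transfer each piece to the centroidal x-axis using Ī + A·d² with d = y − 2.36017:
  rectangular body: d = -0.560167 in → contributes +14.0494 in⁴
  semicircular cap: d = 1.83401 in → contributes +10.7774 in⁴
Total I = 24.8267 in⁴.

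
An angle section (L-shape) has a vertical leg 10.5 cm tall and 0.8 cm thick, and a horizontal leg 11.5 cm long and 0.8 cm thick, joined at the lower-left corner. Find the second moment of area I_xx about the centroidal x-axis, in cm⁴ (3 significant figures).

I_xx ≈ 177 cm⁴

Treat the section as a set of non-overlapping primitives; coordinates are from the bounding-box lower-left.
Vertical leg: 0.8 × 10.5, A = 8.4 cm², y = 5.25 cm, Ī = 77.175 cm⁴.
Horizontal leg (remainder): 10.7 × 0.8, A = 8.56 cm², y = 0.4 cm, Ī = 0.45653 cm⁴.
Centroid: ȳ = ΣA·y / ΣA = 2.8021 cm.
Transfer each piece to the centroidal x-axis using Ī + A·d² with d = y − 2.8021:
  vertical leg: d = 2.4479 cm → contributes +127.51 cm⁴
  horizontal leg (remainder): d = -2.4021 cm → contributes +49.849 cm⁴
Total I = 177.36 cm⁴.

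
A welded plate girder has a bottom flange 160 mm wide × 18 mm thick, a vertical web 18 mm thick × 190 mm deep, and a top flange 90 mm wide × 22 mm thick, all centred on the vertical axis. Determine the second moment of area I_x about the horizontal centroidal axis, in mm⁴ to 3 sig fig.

Split into non-overlapping primitives; take the origin at the lower-left of the bounding box.
Bottom plate: 160 × 18, A = 2 880 mm², y = 9 mm, Ī = 77 760 mm⁴.
Web plate: 18 × 190, A = 3 420 mm², y = 113 mm, Ī = 10 288 500 mm⁴.
Top plate: 90 × 22, A = 1 980 mm², y = 219 mm, Ī = 79 860 mm⁴.
Centroid: ȳ = ΣA·y / ΣA = 102.17 mm.
Transfer each piece to the horizontal centroidal axis using Ī + A·d² with d = y − 102.17:
  bottom plate: d = -93.174 mm → contributes +25 080 129 mm⁴
  web plate: d = 10.826 mm → contributes +10 689 338 mm⁴
  top plate: d = 116.83 mm → contributes +27 103 562 mm⁴
Total I = 62 873 030 mm⁴.

I_x ≈ 6.29 × 10⁷ mm⁴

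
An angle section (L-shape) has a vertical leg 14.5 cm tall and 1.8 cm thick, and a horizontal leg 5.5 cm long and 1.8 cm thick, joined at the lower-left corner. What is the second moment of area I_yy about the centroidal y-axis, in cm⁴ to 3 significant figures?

Decompose the section into non-overlapping parts with the origin at the bottom-left of its bounding rectangle.
Vertical leg: 1.8 × 14.5, A = 26.1 cm², x = 0.9 cm, Ī = 7.047 cm⁴.
Horizontal leg (remainder): 3.7 × 1.8, A = 6.66 cm², x = 3.65 cm, Ī = 7.598 cm⁴.
Centroid: x̄ = ΣA·x / ΣA = 1.4591 cm.
Transfer each piece to the centroidal y-axis using Ī + A·d² with d = x − 1.4591:
  vertical leg: d = -0.55907 cm → contributes +15.205 cm⁴
  horizontal leg (remainder): d = 2.1909 cm → contributes +39.567 cm⁴
Total I = 54.772 cm⁴.

I_yy ≈ 54.8 cm⁴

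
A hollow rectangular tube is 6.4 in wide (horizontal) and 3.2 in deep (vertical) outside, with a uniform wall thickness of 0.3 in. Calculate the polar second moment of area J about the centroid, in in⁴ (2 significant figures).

J ≈ 37 in⁴

Break the section into simple shapes (no overlaps), measuring from the bottom-left corner of the bounding box.
Outer rectangle: 6.4 × 3.2, A = 20.48 in², y = 1.6 in, Ī = 17.48 in⁴.
Inner void (subtracted): 5.8 × 2.6, A = 15.08 in², y = 1.6 in, Ī = 8.495 in⁴.
By symmetry the centroid is at mid-height, ȳ = 1.6 in.
All pieces are centred on the centroidal x-axis, so I = ΣĪ (holes subtracted) = 8.981 in⁴.
Repeating about the centroidal y-axis gives I_y = 27.63 in⁴.
Polar second moment: J = I_x + I_y = 36.61 in⁴.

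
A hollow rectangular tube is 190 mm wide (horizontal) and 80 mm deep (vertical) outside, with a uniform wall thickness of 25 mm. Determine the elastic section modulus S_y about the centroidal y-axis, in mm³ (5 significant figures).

S_y ≈ 4.0912 × 10⁵ mm³

Decompose the section into non-overlapping parts with the origin at the bottom-left of its bounding rectangle.
Outer rectangle: 190 × 80, A = 15 200 mm², x = 95 mm, Ī = 45 726 667 mm⁴.
Inner void (subtracted): 140 × 30, A = 4 200 mm², x = 95 mm, Ī = 6 860 000 mm⁴.
By symmetry the centroid is at mid-width, x̄ = 95 mm.
All pieces are centred on the centroidal y-axis, so I = ΣĪ (holes subtracted) = 38 866 667 mm⁴.
Extreme fibre distance c = 95 mm; S = I/c = 409122.8 mm³.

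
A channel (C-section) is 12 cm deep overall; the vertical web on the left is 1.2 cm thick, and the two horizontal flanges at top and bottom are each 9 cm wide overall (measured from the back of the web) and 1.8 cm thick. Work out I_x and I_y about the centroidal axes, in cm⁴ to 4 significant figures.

I_x ≈ 910.7 cm⁴, I_y ≈ 336.8 cm⁴

Decompose the section into non-overlapping parts with the origin at the bottom-left of its bounding rectangle.
Web: 1.2 × 12, A = 14.4 cm², y = 6 cm, Ī = 172.8 cm⁴.
Top flange (beyond web): 7.8 × 1.8, A = 14.04 cm², y = 11.1 cm, Ī = 3.7908 cm⁴.
Bottom flange (beyond web): 7.8 × 1.8, A = 14.04 cm², y = 0.9 cm, Ī = 3.7908 cm⁴.
By symmetry the centroid is at mid-height, ȳ = 6 cm.
Transfer each piece to the centroidal x-axis using Ī + A·d² with d = y − 6:
  web: d = 0 cm → contributes +172.8 cm⁴
  top flange (beyond web): d = 5.1 cm → contributes +368.971 cm⁴
  bottom flange (beyond web): d = -5.1 cm → contributes +368.971 cm⁴
Total I = 910.742 cm⁴.
For the y-axis: x̄ = 3.57458 cm.
Repeating about the centroidal y-axis gives I_y = 336.846 cm⁴.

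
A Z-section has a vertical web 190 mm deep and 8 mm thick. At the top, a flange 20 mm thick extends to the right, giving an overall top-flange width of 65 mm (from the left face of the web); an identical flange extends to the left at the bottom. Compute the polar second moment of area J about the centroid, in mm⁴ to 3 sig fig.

Decompose the section into non-overlapping parts with the origin at the bottom-left of its bounding rectangle.
Web: 8 × 190, A = 1 520 mm², y = 95 mm, Ī = 4 572 667 mm⁴.
Top flange (beyond web): 57 × 20, A = 1 140 mm², y = 180 mm, Ī = 38 000 mm⁴.
Bottom flange (beyond web): 57 × 20, A = 1 140 mm², y = 10 mm, Ī = 38 000 mm⁴.
Centroid: ȳ = ΣA·y / ΣA = 95 mm.
Transfer each piece to the centroidal x-axis using Ī + A·d² with d = y − 95:
  web: d = 0 mm → contributes +4 572 667 mm⁴
  top flange (beyond web): d = 85 mm → contributes +8 274 500 mm⁴
  bottom flange (beyond web): d = -85 mm → contributes +8 274 500 mm⁴
Total I = 21 121 667 mm⁴.
For the y-axis: x̄ = 61 mm.
Repeating about the centroidal y-axis gives I_y = 3 033 667 mm⁴.
Polar second moment: J = I_x + I_y = 24 155 333 mm⁴.

J ≈ 2.42 × 10⁷ mm⁴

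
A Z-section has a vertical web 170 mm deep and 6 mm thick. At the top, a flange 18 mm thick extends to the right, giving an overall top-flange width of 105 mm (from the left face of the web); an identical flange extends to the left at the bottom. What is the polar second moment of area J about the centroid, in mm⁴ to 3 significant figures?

J ≈ 3.59 × 10⁷ mm⁴

Split into non-overlapping primitives; take the origin at the lower-left of the bounding box.
Web: 6 × 170, A = 1 020 mm², y = 85 mm, Ī = 2 456 500 mm⁴.
Top flange (beyond web): 99 × 18, A = 1 782 mm², y = 161 mm, Ī = 48 114 mm⁴.
Bottom flange (beyond web): 99 × 18, A = 1 782 mm², y = 9 mm, Ī = 48 114 mm⁴.
Centroid: ȳ = ΣA·y / ΣA = 85 mm.
Transfer each piece to the centroidal x-axis using Ī + A·d² with d = y − 85:
  web: d = 0 mm → contributes +2 456 500 mm⁴
  top flange (beyond web): d = 76 mm → contributes +10 340 946 mm⁴
  bottom flange (beyond web): d = -76 mm → contributes +10 340 946 mm⁴
Total I = 23 138 392 mm⁴.
For the y-axis: x̄ = 102 mm.
Repeating about the centroidal y-axis gives I_y = 12 737 232 mm⁴.
Polar second moment: J = I_x + I_y = 35 875 624 mm⁴.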